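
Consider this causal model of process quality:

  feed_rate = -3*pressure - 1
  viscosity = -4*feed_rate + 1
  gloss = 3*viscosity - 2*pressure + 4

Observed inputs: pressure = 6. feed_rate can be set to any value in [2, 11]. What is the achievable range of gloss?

Intervening on feed_rate fixes its value directly, overriding its dependence on pressure.
Substituting into the gloss equation gives gloss = -12*feed_rate - 5.
Linear in feed_rate, so extremes are at the endpoints: feed_rate = 2 gives gloss = -29; feed_rate = 11 gives gloss = -137.

-137 to -29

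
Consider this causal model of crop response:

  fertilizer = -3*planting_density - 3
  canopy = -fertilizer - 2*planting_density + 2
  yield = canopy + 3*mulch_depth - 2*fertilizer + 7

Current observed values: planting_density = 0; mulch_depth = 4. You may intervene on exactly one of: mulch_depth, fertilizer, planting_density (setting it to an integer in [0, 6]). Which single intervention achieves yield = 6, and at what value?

set fertilizer = 5

Intervening on mulch_depth: yield = 3*mulch_depth + 18. Reaching 6 requires mulch_depth = -4, outside [0, 6].
Intervening on fertilizer: with other inputs at their observed values, yield = -3*fertilizer + 21. Solving for 6 gives fertilizer = 5, within [0, 6].
Intervening on planting_density: yield = 7*planting_density + 30. Reaching 6 requires planting_density = -24/7, not an integer.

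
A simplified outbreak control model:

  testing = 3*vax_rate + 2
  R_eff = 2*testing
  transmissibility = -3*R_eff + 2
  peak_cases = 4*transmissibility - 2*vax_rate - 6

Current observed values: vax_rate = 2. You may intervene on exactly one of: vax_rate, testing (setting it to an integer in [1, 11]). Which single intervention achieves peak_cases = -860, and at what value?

Intervening on vax_rate: with other inputs at their observed values, peak_cases = -74*vax_rate - 46. Solving for -860 gives vax_rate = 11, within [1, 11].
Intervening on testing: peak_cases = -24*testing - 2. Reaching -860 requires testing = 143/4, not an integer.

set vax_rate = 11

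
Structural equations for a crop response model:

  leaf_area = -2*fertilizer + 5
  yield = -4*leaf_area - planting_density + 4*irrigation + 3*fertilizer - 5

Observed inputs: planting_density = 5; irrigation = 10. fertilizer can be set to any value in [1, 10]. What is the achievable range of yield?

Substituting into the yield equation gives yield = 11*fertilizer + 10.
Linear in fertilizer, so extremes are at the endpoints: fertilizer = 1 gives yield = 21; fertilizer = 10 gives yield = 120.

21 to 120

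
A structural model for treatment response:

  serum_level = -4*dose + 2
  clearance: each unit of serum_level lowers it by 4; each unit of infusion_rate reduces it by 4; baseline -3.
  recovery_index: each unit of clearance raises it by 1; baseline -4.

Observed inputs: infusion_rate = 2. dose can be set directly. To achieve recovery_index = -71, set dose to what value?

Substituting into the clearance equation gives clearance = 16*dose - 19.
Substituting into the recovery_index equation gives recovery_index = 16*dose - 23.
Solve 16*dose - 23 = -71: dose = (-71 + 23) / 16 = -3.

dose = -3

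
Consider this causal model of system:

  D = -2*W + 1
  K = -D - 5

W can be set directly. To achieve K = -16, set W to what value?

Substituting into the K equation gives K = 2*W - 6.
Solve 2*W - 6 = -16: W = (-16 + 6) / 2 = -5.

W = -5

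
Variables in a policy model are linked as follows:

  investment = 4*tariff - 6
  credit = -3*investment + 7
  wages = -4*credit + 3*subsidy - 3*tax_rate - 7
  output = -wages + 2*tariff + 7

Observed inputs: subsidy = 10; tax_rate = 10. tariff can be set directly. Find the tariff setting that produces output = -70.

Substituting into the credit equation gives credit = -12*tariff + 25.
So wages = 48*tariff - 107.
Substituting into the output equation gives output = -46*tariff + 114.
Solve -46*tariff + 114 = -70: tariff = (-70 - 114) / -46 = 4.

tariff = 4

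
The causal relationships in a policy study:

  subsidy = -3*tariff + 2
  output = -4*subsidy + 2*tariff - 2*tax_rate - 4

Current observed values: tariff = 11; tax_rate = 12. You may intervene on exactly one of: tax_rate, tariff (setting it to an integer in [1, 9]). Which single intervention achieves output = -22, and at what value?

Intervening on tax_rate: output = -2*tax_rate + 142. Reaching -22 requires tax_rate = 82, outside [1, 9].
Intervening on tariff: with other inputs at their observed values, output = 14*tariff - 36. Solving for -22 gives tariff = 1, within [1, 9].

set tariff = 1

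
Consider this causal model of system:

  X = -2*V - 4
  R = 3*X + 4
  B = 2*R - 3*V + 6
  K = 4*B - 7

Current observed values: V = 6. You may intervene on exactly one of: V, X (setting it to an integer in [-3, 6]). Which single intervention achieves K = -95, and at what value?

Intervening on V: K = -60*V - 47. Reaching -95 requires V = 4/5, not an integer.
Intervening on X: with other inputs at their observed values, K = 24*X - 23. Solving for -95 gives X = -3, within [-3, 6].

set X = -3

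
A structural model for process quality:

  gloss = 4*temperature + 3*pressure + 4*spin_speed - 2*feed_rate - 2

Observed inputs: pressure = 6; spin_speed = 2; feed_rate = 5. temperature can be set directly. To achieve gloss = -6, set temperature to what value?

temperature = -5

Substituting into the gloss equation gives gloss = 4*temperature + 14.
Solve 4*temperature + 14 = -6: temperature = (-6 - 14) / 4 = -5.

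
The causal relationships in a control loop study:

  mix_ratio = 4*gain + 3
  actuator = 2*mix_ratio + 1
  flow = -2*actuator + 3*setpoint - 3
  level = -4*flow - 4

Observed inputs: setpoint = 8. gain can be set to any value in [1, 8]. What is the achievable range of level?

Substituting into the actuator equation gives actuator = 8*gain + 7.
Substituting into the flow equation gives flow = -16*gain + 7.
Substituting into the level equation gives level = 64*gain - 32.
Linear in gain, so extremes are at the endpoints: gain = 1 gives level = 32; gain = 8 gives level = 480.

32 to 480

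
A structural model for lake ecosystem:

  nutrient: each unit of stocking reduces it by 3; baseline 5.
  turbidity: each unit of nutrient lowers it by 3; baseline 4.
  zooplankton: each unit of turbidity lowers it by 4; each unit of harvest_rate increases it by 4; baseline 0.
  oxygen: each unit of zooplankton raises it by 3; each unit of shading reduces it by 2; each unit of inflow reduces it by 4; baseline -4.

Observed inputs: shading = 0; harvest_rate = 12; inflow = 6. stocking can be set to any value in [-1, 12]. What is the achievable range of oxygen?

-1048 to 356

Substituting into the turbidity equation gives turbidity = 9*stocking - 11.
Substituting into the zooplankton equation gives zooplankton = -36*stocking + 92.
Substituting into the oxygen equation gives oxygen = -108*stocking + 248.
Linear in stocking, so extremes are at the endpoints: stocking = -1 gives oxygen = 356; stocking = 12 gives oxygen = -1048.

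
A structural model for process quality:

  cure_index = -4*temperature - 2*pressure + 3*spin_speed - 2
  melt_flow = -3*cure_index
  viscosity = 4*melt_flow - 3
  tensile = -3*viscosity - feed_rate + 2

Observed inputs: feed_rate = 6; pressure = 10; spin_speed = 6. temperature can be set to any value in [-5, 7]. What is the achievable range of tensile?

-1147 to 581

Substituting into the cure_index equation gives cure_index = -4*temperature - 4.
This gives melt_flow = 12*temperature + 12.
So viscosity = 48*temperature + 45.
This gives tensile = -144*temperature - 139.
Linear in temperature, so extremes are at the endpoints: temperature = -5 gives tensile = 581; temperature = 7 gives tensile = -1147.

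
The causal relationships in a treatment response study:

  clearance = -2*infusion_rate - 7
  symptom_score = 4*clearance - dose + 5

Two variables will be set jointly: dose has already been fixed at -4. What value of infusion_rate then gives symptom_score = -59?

With dose held at -4:
Substituting into the symptom_score equation gives symptom_score = -8*infusion_rate - 19.
Solve -8*infusion_rate - 19 = -59: infusion_rate = (-59 + 19) / -8 = 5.

infusion_rate = 5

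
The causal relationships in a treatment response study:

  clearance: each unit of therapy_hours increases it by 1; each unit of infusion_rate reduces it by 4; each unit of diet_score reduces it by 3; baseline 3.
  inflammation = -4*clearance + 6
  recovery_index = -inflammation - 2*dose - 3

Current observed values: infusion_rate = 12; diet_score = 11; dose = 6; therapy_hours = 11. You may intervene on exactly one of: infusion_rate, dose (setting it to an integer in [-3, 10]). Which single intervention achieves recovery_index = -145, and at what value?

set infusion_rate = 3

Intervening on infusion_rate: with other inputs at their observed values, recovery_index = -16*infusion_rate - 97. Solving for -145 gives infusion_rate = 3, within [-3, 10].
Intervening on dose: recovery_index = -2*dose - 277. Reaching -145 requires dose = -66, outside [-3, 10].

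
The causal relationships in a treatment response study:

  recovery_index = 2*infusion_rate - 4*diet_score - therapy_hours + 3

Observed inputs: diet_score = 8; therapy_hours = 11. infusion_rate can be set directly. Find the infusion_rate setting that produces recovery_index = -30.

infusion_rate = 5

Substituting into the recovery_index equation gives recovery_index = 2*infusion_rate - 40.
Solve 2*infusion_rate - 40 = -30: infusion_rate = (-30 + 40) / 2 = 5.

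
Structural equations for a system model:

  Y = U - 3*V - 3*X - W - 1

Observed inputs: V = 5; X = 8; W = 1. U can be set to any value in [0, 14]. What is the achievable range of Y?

Substituting into the Y equation gives Y = U - 41.
Linear in U, so extremes are at the endpoints: U = 0 gives Y = -41; U = 14 gives Y = -27.

-41 to -27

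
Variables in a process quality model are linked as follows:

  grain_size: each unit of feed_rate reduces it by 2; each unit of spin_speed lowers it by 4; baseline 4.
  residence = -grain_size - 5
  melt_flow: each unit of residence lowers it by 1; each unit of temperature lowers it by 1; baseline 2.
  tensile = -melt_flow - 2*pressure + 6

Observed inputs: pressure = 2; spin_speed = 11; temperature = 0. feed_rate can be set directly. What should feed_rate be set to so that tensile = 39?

Substituting into the grain_size equation gives grain_size = -2*feed_rate - 40.
Substituting into the residence equation gives residence = 2*feed_rate + 35.
Substituting into the melt_flow equation gives melt_flow = -2*feed_rate - 33.
Substituting into the tensile equation gives tensile = 2*feed_rate + 35.
Solve 2*feed_rate + 35 = 39: feed_rate = (39 - 35) / 2 = 2.

feed_rate = 2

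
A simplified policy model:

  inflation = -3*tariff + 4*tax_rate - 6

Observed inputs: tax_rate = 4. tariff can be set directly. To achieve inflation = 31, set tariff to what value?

Substituting into the inflation equation gives inflation = -3*tariff + 10.
Solve -3*tariff + 10 = 31: tariff = (31 - 10) / -3 = -7.

tariff = -7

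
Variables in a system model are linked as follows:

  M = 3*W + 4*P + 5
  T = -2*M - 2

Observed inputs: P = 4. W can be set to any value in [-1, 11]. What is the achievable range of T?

-110 to -38

Substituting into the M equation gives M = 3*W + 21.
So T = -6*W - 44.
Linear in W, so extremes are at the endpoints: W = -1 gives T = -38; W = 11 gives T = -110.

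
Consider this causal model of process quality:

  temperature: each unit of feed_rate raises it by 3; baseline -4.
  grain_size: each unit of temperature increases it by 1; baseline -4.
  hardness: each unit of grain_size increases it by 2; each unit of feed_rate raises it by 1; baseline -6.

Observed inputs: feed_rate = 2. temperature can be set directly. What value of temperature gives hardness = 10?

Intervening on temperature fixes its value directly, overriding its dependence on feed_rate.
Substituting into the hardness equation gives hardness = 2*temperature - 12.
Solve 2*temperature - 12 = 10: temperature = (10 + 12) / 2 = 11.

temperature = 11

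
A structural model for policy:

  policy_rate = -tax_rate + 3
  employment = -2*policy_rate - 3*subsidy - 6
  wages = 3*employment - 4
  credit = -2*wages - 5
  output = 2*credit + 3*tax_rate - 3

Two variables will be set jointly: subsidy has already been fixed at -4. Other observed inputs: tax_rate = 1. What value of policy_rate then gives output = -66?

With subsidy held at -4:
Intervening on policy_rate fixes its value directly, overriding its dependence on tax_rate.
Substituting into the employment equation gives employment = -2*policy_rate + 6.
So wages = -6*policy_rate + 14.
credit becomes 12*policy_rate - 33.
So output = 24*policy_rate - 66.
Solve 24*policy_rate - 66 = -66: policy_rate = (-66 + 66) / 24 = 0.

policy_rate = 0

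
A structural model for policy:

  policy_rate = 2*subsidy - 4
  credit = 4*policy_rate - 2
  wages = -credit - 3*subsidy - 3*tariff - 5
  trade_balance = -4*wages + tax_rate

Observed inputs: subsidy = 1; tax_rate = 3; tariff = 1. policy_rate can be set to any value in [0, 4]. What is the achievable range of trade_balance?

39 to 103

Intervening on policy_rate fixes its value directly, overriding its dependence on subsidy.
Substituting into the wages equation gives wages = -4*policy_rate - 9.
Substituting into the trade_balance equation gives trade_balance = 16*policy_rate + 39.
Linear in policy_rate, so extremes are at the endpoints: policy_rate = 0 gives trade_balance = 39; policy_rate = 4 gives trade_balance = 103.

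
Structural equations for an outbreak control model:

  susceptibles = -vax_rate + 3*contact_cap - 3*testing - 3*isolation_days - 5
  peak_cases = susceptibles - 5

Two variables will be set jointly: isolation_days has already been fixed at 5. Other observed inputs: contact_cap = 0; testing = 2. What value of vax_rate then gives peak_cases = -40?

vax_rate = 9

With isolation_days held at 5:
Substituting into the susceptibles equation gives susceptibles = -vax_rate - 26.
This gives peak_cases = -vax_rate - 31.
Solve -vax_rate - 31 = -40: vax_rate = (-40 + 31) / -1 = 9.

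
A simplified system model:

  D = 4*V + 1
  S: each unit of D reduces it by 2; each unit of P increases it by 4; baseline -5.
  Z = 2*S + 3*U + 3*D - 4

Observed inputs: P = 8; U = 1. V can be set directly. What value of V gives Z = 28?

V = 6

Substituting into the S equation gives S = -8*V + 25.
This gives Z = -4*V + 52.
Solve -4*V + 52 = 28: V = (28 - 52) / -4 = 6.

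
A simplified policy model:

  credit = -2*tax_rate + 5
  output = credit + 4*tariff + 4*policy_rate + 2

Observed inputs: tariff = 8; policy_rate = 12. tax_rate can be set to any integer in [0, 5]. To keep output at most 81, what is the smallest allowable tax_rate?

Substituting into the output equation gives output = -2*tax_rate + 87.
Require -2*tax_rate + 87 ≤ 81, so tax_rate ≥ 3.
The smallest integer in [0, 5] satisfying this is 3.

tax_rate = 3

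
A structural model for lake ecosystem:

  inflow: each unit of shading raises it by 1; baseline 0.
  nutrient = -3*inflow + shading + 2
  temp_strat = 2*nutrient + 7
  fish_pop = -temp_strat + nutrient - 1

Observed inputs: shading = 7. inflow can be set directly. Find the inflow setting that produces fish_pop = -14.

inflow = 1

Intervening on inflow fixes its value directly, overriding its dependence on shading.
Substituting into the nutrient equation gives nutrient = -3*inflow + 9.
This gives temp_strat = -6*inflow + 25.
This gives fish_pop = 3*inflow - 17.
Solve 3*inflow - 17 = -14: inflow = (-14 + 17) / 3 = 1.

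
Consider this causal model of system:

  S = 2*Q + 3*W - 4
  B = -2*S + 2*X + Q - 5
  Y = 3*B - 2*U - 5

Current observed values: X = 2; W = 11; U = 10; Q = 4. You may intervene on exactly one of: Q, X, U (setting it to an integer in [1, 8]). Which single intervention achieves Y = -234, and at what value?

set U = 8

Intervening on Q: Y = -9*Q - 202. Reaching -234 requires Q = 32/9, not an integer.
Intervening on X: Y = 6*X - 250. Reaching -234 requires X = 8/3, not an integer.
Intervening on U: with other inputs at their observed values, Y = -2*U - 218. Solving for -234 gives U = 8, within [1, 8].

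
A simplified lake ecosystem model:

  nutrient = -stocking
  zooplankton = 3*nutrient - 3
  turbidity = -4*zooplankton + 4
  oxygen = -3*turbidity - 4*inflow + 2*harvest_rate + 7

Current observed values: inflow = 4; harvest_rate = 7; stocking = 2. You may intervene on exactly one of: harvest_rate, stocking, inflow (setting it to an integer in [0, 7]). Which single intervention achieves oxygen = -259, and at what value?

set stocking = 6

Intervening on harvest_rate: oxygen = 2*harvest_rate - 129. Reaching -259 requires harvest_rate = -65, outside [0, 7].
Intervening on stocking: with other inputs at their observed values, oxygen = -36*stocking - 43. Solving for -259 gives stocking = 6, within [0, 7].
Intervening on inflow: oxygen = -4*inflow - 99. Reaching -259 requires inflow = 40, outside [0, 7].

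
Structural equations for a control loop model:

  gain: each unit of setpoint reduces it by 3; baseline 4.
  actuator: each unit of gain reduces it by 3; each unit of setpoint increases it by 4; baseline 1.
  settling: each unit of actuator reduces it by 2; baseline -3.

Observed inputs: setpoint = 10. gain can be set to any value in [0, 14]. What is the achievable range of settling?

Intervening on gain fixes its value directly, overriding its dependence on setpoint.
Substituting into the actuator equation gives actuator = -3*gain + 41.
So settling = 6*gain - 85.
Linear in gain, so extremes are at the endpoints: gain = 0 gives settling = -85; gain = 14 gives settling = -1.

-85 to -1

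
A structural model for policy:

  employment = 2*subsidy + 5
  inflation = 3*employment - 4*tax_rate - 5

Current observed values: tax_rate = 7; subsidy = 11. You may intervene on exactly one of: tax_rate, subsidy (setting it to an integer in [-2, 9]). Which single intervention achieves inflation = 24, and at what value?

Intervening on tax_rate: inflation = -4*tax_rate + 76. Reaching 24 requires tax_rate = 13, outside [-2, 9].
Intervening on subsidy: with other inputs at their observed values, inflation = 6*subsidy - 18. Solving for 24 gives subsidy = 7, within [-2, 9].

set subsidy = 7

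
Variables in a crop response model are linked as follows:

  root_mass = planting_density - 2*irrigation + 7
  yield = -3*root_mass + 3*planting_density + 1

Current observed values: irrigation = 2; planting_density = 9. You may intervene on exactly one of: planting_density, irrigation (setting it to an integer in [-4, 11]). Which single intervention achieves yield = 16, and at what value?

set irrigation = 6

Intervening on planting_density: the paths from planting_density to yield cancel (net effect zero), leaving yield = -8; 16 is unreachable this way.
Intervening on irrigation: with other inputs at their observed values, yield = 6*irrigation - 20. Solving for 16 gives irrigation = 6, within [-4, 11].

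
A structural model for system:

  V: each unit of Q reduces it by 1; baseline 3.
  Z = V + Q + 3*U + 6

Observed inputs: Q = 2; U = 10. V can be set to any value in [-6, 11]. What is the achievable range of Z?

32 to 49

Intervening on V fixes its value directly, overriding its dependence on Q.
Substituting into the Z equation gives Z = V + 38.
Linear in V, so extremes are at the endpoints: V = -6 gives Z = 32; V = 11 gives Z = 49.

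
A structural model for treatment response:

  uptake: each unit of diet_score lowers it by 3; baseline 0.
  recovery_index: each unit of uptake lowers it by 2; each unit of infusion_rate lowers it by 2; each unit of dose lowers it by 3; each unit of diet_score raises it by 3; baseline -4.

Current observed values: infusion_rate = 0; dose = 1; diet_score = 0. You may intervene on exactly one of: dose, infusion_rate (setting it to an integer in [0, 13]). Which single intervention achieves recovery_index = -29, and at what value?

set infusion_rate = 11

Intervening on dose: recovery_index = -3*dose - 4. Reaching -29 requires dose = 25/3, not an integer.
Intervening on infusion_rate: with other inputs at their observed values, recovery_index = -2*infusion_rate - 7. Solving for -29 gives infusion_rate = 11, within [0, 13].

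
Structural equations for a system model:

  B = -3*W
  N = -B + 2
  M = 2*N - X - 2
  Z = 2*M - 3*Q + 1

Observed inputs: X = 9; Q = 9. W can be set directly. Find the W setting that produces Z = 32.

Substituting into the N equation gives N = 3*W + 2.
Substituting into the M equation gives M = 6*W - 7.
This gives Z = 12*W - 40.
Solve 12*W - 40 = 32: W = (32 + 40) / 12 = 6.

W = 6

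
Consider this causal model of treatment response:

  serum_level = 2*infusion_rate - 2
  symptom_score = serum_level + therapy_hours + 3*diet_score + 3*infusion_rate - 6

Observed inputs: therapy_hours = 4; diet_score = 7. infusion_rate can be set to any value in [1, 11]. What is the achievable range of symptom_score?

22 to 72

Substituting into the symptom_score equation gives symptom_score = 5*infusion_rate + 17.
Linear in infusion_rate, so extremes are at the endpoints: infusion_rate = 1 gives symptom_score = 22; infusion_rate = 11 gives symptom_score = 72.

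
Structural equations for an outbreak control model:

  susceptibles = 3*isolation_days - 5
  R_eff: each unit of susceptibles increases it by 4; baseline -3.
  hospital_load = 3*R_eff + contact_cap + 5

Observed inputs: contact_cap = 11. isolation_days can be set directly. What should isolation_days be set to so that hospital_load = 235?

Substituting into the R_eff equation gives R_eff = 12*isolation_days - 23.
So hospital_load = 36*isolation_days - 53.
Solve 36*isolation_days - 53 = 235: isolation_days = (235 + 53) / 36 = 8.

isolation_days = 8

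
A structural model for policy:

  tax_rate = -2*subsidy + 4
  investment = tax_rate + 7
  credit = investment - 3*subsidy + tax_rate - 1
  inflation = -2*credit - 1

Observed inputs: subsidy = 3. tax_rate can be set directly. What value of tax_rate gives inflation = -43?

Intervening on tax_rate fixes its value directly, overriding its dependence on subsidy.
Substituting into the credit equation gives credit = 2*tax_rate - 3.
So inflation = -4*tax_rate + 5.
Solve -4*tax_rate + 5 = -43: tax_rate = (-43 - 5) / -4 = 12.

tax_rate = 12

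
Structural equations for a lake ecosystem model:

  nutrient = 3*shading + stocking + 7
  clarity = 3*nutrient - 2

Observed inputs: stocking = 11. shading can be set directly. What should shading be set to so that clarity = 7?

shading = -5

Substituting into the nutrient equation gives nutrient = 3*shading + 18.
Substituting into the clarity equation gives clarity = 9*shading + 52.
Solve 9*shading + 52 = 7: shading = (7 - 52) / 9 = -5.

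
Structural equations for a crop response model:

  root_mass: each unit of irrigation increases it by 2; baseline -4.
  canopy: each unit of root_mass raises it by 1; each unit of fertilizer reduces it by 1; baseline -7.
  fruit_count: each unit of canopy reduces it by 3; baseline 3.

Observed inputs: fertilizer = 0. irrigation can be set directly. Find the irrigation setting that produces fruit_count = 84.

irrigation = -8

Substituting into the canopy equation gives canopy = 2*irrigation - 11.
Substituting into the fruit_count equation gives fruit_count = -6*irrigation + 36.
Solve -6*irrigation + 36 = 84: irrigation = (84 - 36) / -6 = -8.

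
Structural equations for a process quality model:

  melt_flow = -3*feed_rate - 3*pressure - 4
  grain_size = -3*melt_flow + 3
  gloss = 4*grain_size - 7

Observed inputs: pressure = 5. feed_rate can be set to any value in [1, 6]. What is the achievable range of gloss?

Substituting into the melt_flow equation gives melt_flow = -3*feed_rate - 19.
Substituting into the grain_size equation gives grain_size = 9*feed_rate + 60.
This gives gloss = 36*feed_rate + 233.
Linear in feed_rate, so extremes are at the endpoints: feed_rate = 1 gives gloss = 269; feed_rate = 6 gives gloss = 449.

269 to 449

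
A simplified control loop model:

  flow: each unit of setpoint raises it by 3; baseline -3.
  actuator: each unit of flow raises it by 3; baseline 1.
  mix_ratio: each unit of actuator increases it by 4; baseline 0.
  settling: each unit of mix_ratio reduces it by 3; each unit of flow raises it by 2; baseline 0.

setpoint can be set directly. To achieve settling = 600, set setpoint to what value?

Substituting into the actuator equation gives actuator = 9*setpoint - 8.
Substituting into the mix_ratio equation gives mix_ratio = 36*setpoint - 32.
Substituting into the settling equation gives settling = -102*setpoint + 90.
Solve -102*setpoint + 90 = 600: setpoint = (600 - 90) / -102 = -5.

setpoint = -5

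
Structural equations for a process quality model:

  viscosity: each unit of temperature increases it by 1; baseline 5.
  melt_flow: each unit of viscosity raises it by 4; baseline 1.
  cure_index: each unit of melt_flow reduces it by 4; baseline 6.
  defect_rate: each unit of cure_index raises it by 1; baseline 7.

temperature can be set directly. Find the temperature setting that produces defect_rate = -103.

Substituting into the melt_flow equation gives melt_flow = 4*temperature + 21.
Substituting into the cure_index equation gives cure_index = -16*temperature - 78.
Substituting into the defect_rate equation gives defect_rate = -16*temperature - 71.
Solve -16*temperature - 71 = -103: temperature = (-103 + 71) / -16 = 2.

temperature = 2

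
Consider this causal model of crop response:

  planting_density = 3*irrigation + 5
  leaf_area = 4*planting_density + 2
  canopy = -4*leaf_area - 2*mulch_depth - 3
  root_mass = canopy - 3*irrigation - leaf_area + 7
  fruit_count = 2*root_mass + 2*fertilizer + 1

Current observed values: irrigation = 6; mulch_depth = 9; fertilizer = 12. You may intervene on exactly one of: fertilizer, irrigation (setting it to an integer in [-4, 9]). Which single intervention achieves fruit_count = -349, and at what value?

set irrigation = 1

Intervening on fertilizer: fruit_count = 2*fertilizer - 1003. Reaching -349 requires fertilizer = 327, outside [-4, 9].
Intervening on irrigation: with other inputs at their observed values, fruit_count = -126*irrigation - 223. Solving for -349 gives irrigation = 1, within [-4, 9].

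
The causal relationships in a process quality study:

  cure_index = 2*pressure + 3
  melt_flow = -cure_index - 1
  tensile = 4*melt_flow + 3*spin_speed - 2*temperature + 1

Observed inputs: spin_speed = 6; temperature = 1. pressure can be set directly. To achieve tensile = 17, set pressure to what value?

Substituting into the melt_flow equation gives melt_flow = -2*pressure - 4.
This gives tensile = -8*pressure + 1.
Solve -8*pressure + 1 = 17: pressure = (17 - 1) / -8 = -2.

pressure = -2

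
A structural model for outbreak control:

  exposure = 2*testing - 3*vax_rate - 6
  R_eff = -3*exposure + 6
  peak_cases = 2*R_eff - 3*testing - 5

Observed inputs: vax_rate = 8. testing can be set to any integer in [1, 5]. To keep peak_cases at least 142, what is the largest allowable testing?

testing = 3

Substituting into the exposure equation gives exposure = 2*testing - 30.
Substituting into the R_eff equation gives R_eff = -6*testing + 96.
Substituting into the peak_cases equation gives peak_cases = -15*testing + 187.
Require -15*testing + 187 ≥ 142, so testing ≤ 3.
The largest integer in [1, 5] satisfying this is 3.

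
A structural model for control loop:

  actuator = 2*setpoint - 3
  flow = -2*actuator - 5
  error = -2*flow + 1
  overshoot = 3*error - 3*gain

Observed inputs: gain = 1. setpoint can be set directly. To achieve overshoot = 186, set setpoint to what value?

setpoint = 8

Substituting into the flow equation gives flow = -4*setpoint + 1.
Substituting into the error equation gives error = 8*setpoint - 1.
Substituting into the overshoot equation gives overshoot = 24*setpoint - 6.
Solve 24*setpoint - 6 = 186: setpoint = (186 + 6) / 24 = 8.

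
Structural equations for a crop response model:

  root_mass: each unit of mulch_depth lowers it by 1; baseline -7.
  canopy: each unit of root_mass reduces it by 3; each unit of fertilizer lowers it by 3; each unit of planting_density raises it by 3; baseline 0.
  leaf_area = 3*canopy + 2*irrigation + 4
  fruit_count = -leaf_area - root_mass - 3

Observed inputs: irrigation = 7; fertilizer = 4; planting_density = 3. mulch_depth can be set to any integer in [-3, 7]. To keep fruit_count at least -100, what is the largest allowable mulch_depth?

mulch_depth = 4

Substituting into the canopy equation gives canopy = 3*mulch_depth + 18.
So leaf_area = 9*mulch_depth + 72.
Substituting into the fruit_count equation gives fruit_count = -8*mulch_depth - 68.
Require -8*mulch_depth - 68 ≥ -100, so mulch_depth ≤ 4.
The largest integer in [-3, 7] satisfying this is 4.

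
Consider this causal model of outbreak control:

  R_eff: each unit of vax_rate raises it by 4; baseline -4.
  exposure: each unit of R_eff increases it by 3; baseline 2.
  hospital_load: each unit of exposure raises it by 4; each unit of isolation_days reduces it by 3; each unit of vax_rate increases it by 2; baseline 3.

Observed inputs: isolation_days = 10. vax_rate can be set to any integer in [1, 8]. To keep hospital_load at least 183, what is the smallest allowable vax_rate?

Substituting into the exposure equation gives exposure = 12*vax_rate - 10.
Substituting into the hospital_load equation gives hospital_load = 50*vax_rate - 67.
Require 50*vax_rate - 67 ≥ 183, so vax_rate ≥ 5.
The smallest integer in [1, 8] satisfying this is 5.

vax_rate = 5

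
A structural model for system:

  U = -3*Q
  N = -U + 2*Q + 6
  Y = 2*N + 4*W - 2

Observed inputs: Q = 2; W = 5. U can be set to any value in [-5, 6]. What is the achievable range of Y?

26 to 48

Intervening on U fixes its value directly, overriding its dependence on Q.
Substituting into the N equation gives N = -U + 10.
This gives Y = -2*U + 38.
Linear in U, so extremes are at the endpoints: U = -5 gives Y = 48; U = 6 gives Y = 26.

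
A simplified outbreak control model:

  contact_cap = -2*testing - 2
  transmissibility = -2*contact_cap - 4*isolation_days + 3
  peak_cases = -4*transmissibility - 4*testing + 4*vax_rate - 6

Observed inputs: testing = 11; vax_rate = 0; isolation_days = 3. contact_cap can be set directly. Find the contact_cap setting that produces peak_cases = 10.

Intervening on contact_cap fixes its value directly, overriding its dependence on testing.
Substituting into the transmissibility equation gives transmissibility = -2*contact_cap - 9.
Substituting into the peak_cases equation gives peak_cases = 8*contact_cap - 14.
Solve 8*contact_cap - 14 = 10: contact_cap = (10 + 14) / 8 = 3.

contact_cap = 3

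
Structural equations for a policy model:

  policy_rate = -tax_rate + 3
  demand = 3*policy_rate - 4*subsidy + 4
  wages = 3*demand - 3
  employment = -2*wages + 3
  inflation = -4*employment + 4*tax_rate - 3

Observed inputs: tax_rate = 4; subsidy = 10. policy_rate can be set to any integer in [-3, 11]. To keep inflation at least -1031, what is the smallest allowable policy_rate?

policy_rate = -2

Intervening on policy_rate fixes its value directly, overriding its dependence on tax_rate.
Substituting into the demand equation gives demand = 3*policy_rate - 36.
Substituting into the wages equation gives wages = 9*policy_rate - 111.
Substituting into the employment equation gives employment = -18*policy_rate + 225.
inflation becomes 72*policy_rate - 887.
Require 72*policy_rate - 887 ≥ -1031, so policy_rate ≥ -2.
The smallest integer in [-3, 11] satisfying this is -2.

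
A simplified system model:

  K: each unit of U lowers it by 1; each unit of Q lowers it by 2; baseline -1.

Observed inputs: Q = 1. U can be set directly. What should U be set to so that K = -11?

U = 8

Substituting into the K equation gives K = -U - 3.
Solve -U - 3 = -11: U = (-11 + 3) / -1 = 8.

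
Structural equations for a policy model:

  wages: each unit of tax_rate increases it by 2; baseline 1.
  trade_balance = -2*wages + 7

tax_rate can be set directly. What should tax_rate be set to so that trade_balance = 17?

Substituting into the trade_balance equation gives trade_balance = -4*tax_rate + 5.
Solve -4*tax_rate + 5 = 17: tax_rate = (17 - 5) / -4 = -3.

tax_rate = -3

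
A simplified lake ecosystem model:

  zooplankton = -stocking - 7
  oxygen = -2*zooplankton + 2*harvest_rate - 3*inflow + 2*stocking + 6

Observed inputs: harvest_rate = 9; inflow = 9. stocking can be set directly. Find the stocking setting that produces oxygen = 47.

Substituting into the oxygen equation gives oxygen = 4*stocking + 11.
Solve 4*stocking + 11 = 47: stocking = (47 - 11) / 4 = 9.

stocking = 9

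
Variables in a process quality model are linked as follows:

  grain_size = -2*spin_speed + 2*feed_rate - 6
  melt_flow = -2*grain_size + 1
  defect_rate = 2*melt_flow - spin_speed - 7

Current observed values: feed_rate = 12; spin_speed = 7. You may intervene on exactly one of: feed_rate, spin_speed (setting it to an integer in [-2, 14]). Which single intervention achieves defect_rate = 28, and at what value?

set feed_rate = 5

Intervening on feed_rate: with other inputs at their observed values, defect_rate = -8*feed_rate + 68. Solving for 28 gives feed_rate = 5, within [-2, 14].
Intervening on spin_speed: defect_rate = 7*spin_speed - 77. Reaching 28 requires spin_speed = 15, outside [-2, 14].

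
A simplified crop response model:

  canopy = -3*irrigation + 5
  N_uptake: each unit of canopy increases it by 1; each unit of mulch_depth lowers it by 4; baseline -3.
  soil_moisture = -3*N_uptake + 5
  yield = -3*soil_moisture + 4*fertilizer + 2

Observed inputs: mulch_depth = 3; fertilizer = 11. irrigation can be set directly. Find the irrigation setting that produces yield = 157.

irrigation = -8

Substituting into the N_uptake equation gives N_uptake = -3*irrigation - 10.
Substituting into the soil_moisture equation gives soil_moisture = 9*irrigation + 35.
yield becomes -27*irrigation - 59.
Solve -27*irrigation - 59 = 157: irrigation = (157 + 59) / -27 = -8.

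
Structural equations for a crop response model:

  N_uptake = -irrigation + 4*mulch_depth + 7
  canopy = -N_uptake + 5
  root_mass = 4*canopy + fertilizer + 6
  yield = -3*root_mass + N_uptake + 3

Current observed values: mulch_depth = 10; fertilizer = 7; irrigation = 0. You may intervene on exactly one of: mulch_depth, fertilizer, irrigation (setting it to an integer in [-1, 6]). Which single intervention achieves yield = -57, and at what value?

Intervening on mulch_depth: with other inputs at their observed values, yield = 52*mulch_depth - 5. Solving for -57 gives mulch_depth = -1, within [-1, 6].
Intervening on fertilizer: yield = -3*fertilizer + 536. Reaching -57 requires fertilizer = 593/3, not an integer.
Intervening on irrigation: yield = -13*irrigation + 515. Reaching -57 requires irrigation = 44, outside [-1, 6].

set mulch_depth = -1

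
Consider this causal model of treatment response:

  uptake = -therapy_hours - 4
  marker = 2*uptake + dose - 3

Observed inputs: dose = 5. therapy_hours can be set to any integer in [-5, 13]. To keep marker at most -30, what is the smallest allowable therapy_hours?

Substituting into the marker equation gives marker = -2*therapy_hours - 6.
Require -2*therapy_hours - 6 ≤ -30, so therapy_hours ≥ 12.
The smallest integer in [-5, 13] satisfying this is 12.

therapy_hours = 12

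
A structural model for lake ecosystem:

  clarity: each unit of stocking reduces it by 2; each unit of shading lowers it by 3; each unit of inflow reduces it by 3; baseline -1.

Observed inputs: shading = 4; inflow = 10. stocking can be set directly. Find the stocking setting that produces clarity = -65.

stocking = 11

Substituting into the clarity equation gives clarity = -2*stocking - 43.
Solve -2*stocking - 43 = -65: stocking = (-65 + 43) / -2 = 11.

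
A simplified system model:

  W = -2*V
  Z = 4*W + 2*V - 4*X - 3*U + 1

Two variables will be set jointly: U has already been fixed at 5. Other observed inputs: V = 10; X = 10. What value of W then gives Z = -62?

With U held at 5:
Intervening on W fixes its value directly, overriding its dependence on V.
Substituting into the Z equation gives Z = 4*W - 34.
Solve 4*W - 34 = -62: W = (-62 + 34) / 4 = -7.

W = -7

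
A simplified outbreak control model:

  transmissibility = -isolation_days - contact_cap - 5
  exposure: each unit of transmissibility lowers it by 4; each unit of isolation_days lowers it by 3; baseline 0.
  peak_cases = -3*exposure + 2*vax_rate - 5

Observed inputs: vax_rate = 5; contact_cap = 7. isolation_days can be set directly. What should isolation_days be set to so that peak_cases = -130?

Substituting into the transmissibility equation gives transmissibility = -isolation_days - 12.
exposure becomes isolation_days + 48.
Substituting into the peak_cases equation gives peak_cases = -3*isolation_days - 139.
Solve -3*isolation_days - 139 = -130: isolation_days = (-130 + 139) / -3 = -3.

isolation_days = -3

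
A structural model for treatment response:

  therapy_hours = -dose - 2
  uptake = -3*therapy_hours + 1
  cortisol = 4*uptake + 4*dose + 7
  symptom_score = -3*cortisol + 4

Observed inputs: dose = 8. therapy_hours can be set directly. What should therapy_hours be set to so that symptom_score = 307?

Intervening on therapy_hours fixes its value directly, overriding its dependence on dose.
Substituting into the cortisol equation gives cortisol = -12*therapy_hours + 43.
Substituting into the symptom_score equation gives symptom_score = 36*therapy_hours - 125.
Solve 36*therapy_hours - 125 = 307: therapy_hours = (307 + 125) / 36 = 12.

therapy_hours = 12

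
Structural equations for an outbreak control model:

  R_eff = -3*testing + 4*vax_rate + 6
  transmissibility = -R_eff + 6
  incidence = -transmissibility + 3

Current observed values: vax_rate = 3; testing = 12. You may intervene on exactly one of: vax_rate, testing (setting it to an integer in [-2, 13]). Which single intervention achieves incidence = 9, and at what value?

set testing = 2

Intervening on vax_rate: incidence = 4*vax_rate - 33. Reaching 9 requires vax_rate = 21/2, not an integer.
Intervening on testing: with other inputs at their observed values, incidence = -3*testing + 15. Solving for 9 gives testing = 2, within [-2, 13].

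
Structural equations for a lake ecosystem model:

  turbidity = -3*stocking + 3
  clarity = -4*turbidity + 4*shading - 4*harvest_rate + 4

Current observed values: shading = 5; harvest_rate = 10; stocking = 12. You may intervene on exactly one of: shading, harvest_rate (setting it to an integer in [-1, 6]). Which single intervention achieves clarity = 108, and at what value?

set shading = 3

Intervening on shading: with other inputs at their observed values, clarity = 4*shading + 96. Solving for 108 gives shading = 3, within [-1, 6].
Intervening on harvest_rate: clarity = -4*harvest_rate + 156. Reaching 108 requires harvest_rate = 12, outside [-1, 6].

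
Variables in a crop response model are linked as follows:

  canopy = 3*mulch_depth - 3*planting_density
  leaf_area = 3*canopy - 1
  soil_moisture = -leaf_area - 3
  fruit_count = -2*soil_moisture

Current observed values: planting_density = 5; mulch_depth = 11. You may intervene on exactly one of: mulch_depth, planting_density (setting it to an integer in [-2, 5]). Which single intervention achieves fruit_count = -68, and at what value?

set mulch_depth = 1

Intervening on mulch_depth: with other inputs at their observed values, fruit_count = 18*mulch_depth - 86. Solving for -68 gives mulch_depth = 1, within [-2, 5].
Intervening on planting_density: fruit_count = -18*planting_density + 202. Reaching -68 requires planting_density = 15, outside [-2, 5].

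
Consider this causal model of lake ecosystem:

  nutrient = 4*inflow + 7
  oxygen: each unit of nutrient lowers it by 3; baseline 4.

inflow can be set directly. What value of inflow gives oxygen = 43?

inflow = -5

Substituting into the oxygen equation gives oxygen = -12*inflow - 17.
Solve -12*inflow - 17 = 43: inflow = (43 + 17) / -12 = -5.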